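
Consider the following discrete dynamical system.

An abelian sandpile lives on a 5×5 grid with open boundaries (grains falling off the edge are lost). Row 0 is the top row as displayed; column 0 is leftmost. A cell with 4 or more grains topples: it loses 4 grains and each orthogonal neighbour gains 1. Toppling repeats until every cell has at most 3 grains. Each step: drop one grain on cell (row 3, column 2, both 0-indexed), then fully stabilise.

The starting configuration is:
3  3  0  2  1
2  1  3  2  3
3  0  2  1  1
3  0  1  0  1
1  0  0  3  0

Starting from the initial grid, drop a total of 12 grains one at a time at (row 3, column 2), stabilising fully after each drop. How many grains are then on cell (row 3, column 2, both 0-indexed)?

gen 0: 3  3  0  2  1
2  1  3  2  3
3  0  2  1  1
3  0  1  0  1
1  0  0  3  0
gen 1: 3  3  0  2  1
2  1  3  2  3
3  0  2  1  1
3  0  2  0  1
1  0  0  3  0
gen 2: 3  3  0  2  1
2  1  3  2  3
3  0  2  1  1
3  0  3  0  1
1  0  0  3  0
gen 3: 3  3  0  2  1
2  1  3  2  3
3  0  3  1  1
3  1  0  1  1
1  0  1  3  0
gen 4: 3  3  0  2  1
2  1  3  2  3
3  0  3  1  1
3  1  1  1  1
1  0  1  3  0
gen 5: 3  3  0  2  1
2  1  3  2  3
3  0  3  1  1
3  1  2  1  1
1  0  1  3  0
gen 6: 3  3  0  2  1
2  1  3  2  3
3  0  3  1  1
3  1  3  1  1
1  0  1  3  0
gen 7: 3  3  1  2  1
2  2  0  3  3
3  1  1  2  1
3  2  1  2  1
1  0  2  3  0
gen 8: 3  3  1  2  1
2  2  0  3  3
3  1  1  2  1
3  2  2  2  1
1  0  2  3  0
gen 9: 3  3  1  2  1
2  2  0  3  3
3  1  1  2  1
3  2  3  2  1
1  0  2  3  0
gen 10: 3  3  1  2  1
2  2  0  3  3
3  1  2  2  1
3  3  0  3  1
1  0  3  3  0
gen 11: 3  3  1  2  1
2  2  0  3  3
3  1  2  2  1
3  3  1  3  1
1  0  3  3  0
gen 12: 3  3  1  2  1
2  2  0  3  3
3  1  2  2  1
3  3  2  3  1
1  0  3  3  0

2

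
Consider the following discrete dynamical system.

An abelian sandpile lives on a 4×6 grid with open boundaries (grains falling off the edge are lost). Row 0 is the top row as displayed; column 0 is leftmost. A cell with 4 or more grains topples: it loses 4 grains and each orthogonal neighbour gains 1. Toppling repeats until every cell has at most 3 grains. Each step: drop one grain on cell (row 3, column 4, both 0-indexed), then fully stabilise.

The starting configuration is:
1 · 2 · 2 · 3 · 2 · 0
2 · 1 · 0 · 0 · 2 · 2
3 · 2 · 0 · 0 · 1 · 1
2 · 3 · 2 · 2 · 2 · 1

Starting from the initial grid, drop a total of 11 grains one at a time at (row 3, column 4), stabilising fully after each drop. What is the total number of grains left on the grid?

gen 0: 1 · 2 · 2 · 3 · 2 · 0
2 · 1 · 0 · 0 · 2 · 2
3 · 2 · 0 · 0 · 1 · 1
2 · 3 · 2 · 2 · 2 · 1
gen 1: 1 · 2 · 2 · 3 · 2 · 0
2 · 1 · 0 · 0 · 2 · 2
3 · 2 · 0 · 0 · 1 · 1
2 · 3 · 2 · 2 · 3 · 1
gen 2: 1 · 2 · 2 · 3 · 2 · 0
2 · 1 · 0 · 0 · 2 · 2
3 · 2 · 0 · 0 · 2 · 1
2 · 3 · 2 · 3 · 0 · 2
gen 3: 1 · 2 · 2 · 3 · 2 · 0
2 · 1 · 0 · 0 · 2 · 2
3 · 2 · 0 · 0 · 2 · 1
2 · 3 · 2 · 3 · 1 · 2
gen 4: 1 · 2 · 2 · 3 · 2 · 0
2 · 1 · 0 · 0 · 2 · 2
3 · 2 · 0 · 0 · 2 · 1
2 · 3 · 2 · 3 · 2 · 2
gen 5: 1 · 2 · 2 · 3 · 2 · 0
2 · 1 · 0 · 0 · 2 · 2
3 · 2 · 0 · 0 · 2 · 1
2 · 3 · 2 · 3 · 3 · 2
gen 6: 1 · 2 · 2 · 3 · 2 · 0
2 · 1 · 0 · 0 · 2 · 2
3 · 2 · 0 · 1 · 3 · 1
2 · 3 · 3 · 0 · 1 · 3
gen 7: 1 · 2 · 2 · 3 · 2 · 0
2 · 1 · 0 · 0 · 2 · 2
3 · 2 · 0 · 1 · 3 · 1
2 · 3 · 3 · 0 · 2 · 3
gen 8: 1 · 2 · 2 · 3 · 2 · 0
2 · 1 · 0 · 0 · 2 · 2
3 · 2 · 0 · 1 · 3 · 1
2 · 3 · 3 · 0 · 3 · 3
gen 9: 1 · 2 · 2 · 3 · 2 · 0
2 · 1 · 0 · 0 · 3 · 2
3 · 2 · 0 · 2 · 0 · 3
2 · 3 · 3 · 1 · 2 · 0
gen 10: 1 · 2 · 2 · 3 · 2 · 0
2 · 1 · 0 · 0 · 3 · 2
3 · 2 · 0 · 2 · 0 · 3
2 · 3 · 3 · 1 · 3 · 0
gen 11: 1 · 2 · 2 · 3 · 2 · 0
2 · 1 · 0 · 0 · 3 · 2
3 · 2 · 0 · 2 · 1 · 3
2 · 3 · 3 · 2 · 0 · 1

40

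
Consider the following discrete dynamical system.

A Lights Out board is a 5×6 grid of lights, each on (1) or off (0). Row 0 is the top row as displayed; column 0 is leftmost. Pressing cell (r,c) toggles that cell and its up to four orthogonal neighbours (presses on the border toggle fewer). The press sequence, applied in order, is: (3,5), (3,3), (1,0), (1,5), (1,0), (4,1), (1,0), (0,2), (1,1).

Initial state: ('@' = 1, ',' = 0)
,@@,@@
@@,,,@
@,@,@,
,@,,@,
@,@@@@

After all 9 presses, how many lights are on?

17

step 0: ,@@,@@
@@,,,@
@,@,@,
,@,,@,
@,@@@@
step 1: ,@@,@@
@@,,,@
@,@,@@
,@,,,@
@,@@@,
step 2: ,@@,@@
@@,,,@
@,@@@@
,@@@@@
@,@,@,
step 3: @@@,@@
,,,,,@
,,@@@@
,@@@@@
@,@,@,
step 4: @@@,@,
,,,,@,
,,@@@,
,@@@@@
@,@,@,
step 5: ,@@,@,
@@,,@,
@,@@@,
,@@@@@
@,@,@,
step 6: ,@@,@,
@@,,@,
@,@@@,
,,@@@@
,@,,@,
step 7: @@@,@,
,,,,@,
,,@@@,
,,@@@@
,@,,@,
step 8: @,,@@,
,,@,@,
,,@@@,
,,@@@@
,@,,@,
step 9: @@,@@,
@@,,@,
,@@@@,
,,@@@@
,@,,@,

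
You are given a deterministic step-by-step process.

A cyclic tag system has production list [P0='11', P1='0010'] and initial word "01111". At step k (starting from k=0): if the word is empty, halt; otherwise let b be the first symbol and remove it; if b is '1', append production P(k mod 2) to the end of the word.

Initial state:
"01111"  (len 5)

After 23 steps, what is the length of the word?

t=0: "01111"  (len 5)
t=1: "1111"  (len 4)
t=2: "1110010"  (len 7)
t=3: "11001011"  (len 8)
t=4: "10010110010"  (len 11)
t=5: "001011001011"  (len 12)
t=6: "01011001011"  (len 11)
t=7: "1011001011"  (len 10)
t=8: "0110010110010"  (len 13)
t=9: "110010110010"  (len 12)
t=10: "100101100100010"  (len 15)
t=11: "0010110010001011"  (len 16)
t=12: "010110010001011"  (len 15)
t=13: "10110010001011"  (len 14)
t=14: "01100100010110010"  (len 17)
t=15: "1100100010110010"  (len 16)
t=16: "1001000101100100010"  (len 19)
t=17: "00100010110010001011"  (len 20)
t=18: "0100010110010001011"  (len 19)
t=19: "100010110010001011"  (len 18)
t=20: "000101100100010110010"  (len 21)
t=21: "00101100100010110010"  (len 20)
t=22: "0101100100010110010"  (len 19)
t=23: "101100100010110010"  (len 18)

18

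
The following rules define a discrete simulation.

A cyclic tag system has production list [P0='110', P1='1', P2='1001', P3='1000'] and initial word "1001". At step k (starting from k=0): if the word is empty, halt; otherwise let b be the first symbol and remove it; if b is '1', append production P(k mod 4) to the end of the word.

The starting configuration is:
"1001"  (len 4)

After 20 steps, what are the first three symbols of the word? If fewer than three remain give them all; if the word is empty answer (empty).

[0] "1001"  (len 4)
[1] "001110"  (len 6)
[2] "01110"  (len 5)
[3] "1110"  (len 4)
[4] "1101000"  (len 7)
[5] "101000110"  (len 9)
[6] "010001101"  (len 9)
[7] "10001101"  (len 8)
[8] "00011011000"  (len 11)
[9] "0011011000"  (len 10)
[10] "011011000"  (len 9)
[11] "11011000"  (len 8)
[12] "10110001000"  (len 11)
[13] "0110001000110"  (len 13)
[14] "110001000110"  (len 12)
[15] "100010001101001"  (len 15)
[16] "000100011010011000"  (len 18)
[17] "00100011010011000"  (len 17)
[18] "0100011010011000"  (len 16)
[19] "100011010011000"  (len 15)
[20] "000110100110001000"  (len 18)

000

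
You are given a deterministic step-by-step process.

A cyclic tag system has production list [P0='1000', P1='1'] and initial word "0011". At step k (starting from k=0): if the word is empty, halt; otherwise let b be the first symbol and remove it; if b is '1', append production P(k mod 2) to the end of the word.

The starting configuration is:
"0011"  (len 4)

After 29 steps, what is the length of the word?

k=0  "0011"  (len 4)
k=1  "011"  (len 3)
k=2  "11"  (len 2)
k=3  "11000"  (len 5)
k=4  "10001"  (len 5)
k=5  "00011000"  (len 8)
k=6  "0011000"  (len 7)
k=7  "011000"  (len 6)
k=8  "11000"  (len 5)
k=9  "10001000"  (len 8)
k=10  "00010001"  (len 8)
k=11  "0010001"  (len 7)
k=12  "010001"  (len 6)
k=13  "10001"  (len 5)
k=14  "00011"  (len 5)
k=15  "0011"  (len 4)
k=16  "011"  (len 3)
k=17  "11"  (len 2)
k=18  "11"  (len 2)
k=19  "11000"  (len 5)
k=20  "10001"  (len 5)
k=21  "00011000"  (len 8)
k=22  "0011000"  (len 7)
k=23  "011000"  (len 6)
k=24  "11000"  (len 5)
k=25  "10001000"  (len 8)
k=26  "00010001"  (len 8)
k=27  "0010001"  (len 7)
k=28  "010001"  (len 6)
k=29  "10001"  (len 5)

5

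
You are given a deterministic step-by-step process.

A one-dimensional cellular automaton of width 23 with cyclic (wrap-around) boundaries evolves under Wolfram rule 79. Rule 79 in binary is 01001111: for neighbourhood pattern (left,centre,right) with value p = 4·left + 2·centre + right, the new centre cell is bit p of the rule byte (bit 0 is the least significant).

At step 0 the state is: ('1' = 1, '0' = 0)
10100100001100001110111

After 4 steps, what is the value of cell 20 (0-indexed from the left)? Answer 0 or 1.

0) 10100100001100001110111
1) 10101101111101111010100
2) 10101101000101001010101
3) 10101101011101011010101
4) 10101101010101011010101

1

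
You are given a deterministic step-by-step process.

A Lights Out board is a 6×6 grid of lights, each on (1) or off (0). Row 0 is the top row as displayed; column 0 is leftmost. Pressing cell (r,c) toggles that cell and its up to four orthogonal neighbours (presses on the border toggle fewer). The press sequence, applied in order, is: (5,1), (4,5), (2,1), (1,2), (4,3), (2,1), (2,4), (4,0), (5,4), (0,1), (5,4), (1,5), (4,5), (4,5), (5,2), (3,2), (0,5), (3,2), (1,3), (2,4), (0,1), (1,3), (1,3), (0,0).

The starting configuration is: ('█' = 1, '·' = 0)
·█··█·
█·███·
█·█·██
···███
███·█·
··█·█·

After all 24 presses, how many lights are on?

20

0) ·█··█·
█·███·
█·█·██
···███
███·█·
··█·█·
1) ·█··█·
█·███·
█·█·██
···███
█·█·█·
██··█·
2) ·█··█·
█·███·
█·█·██
···██·
█·█··█
██··██
3) ·█··█·
█████·
·█··██
·█·██·
█·█··█
██··██
4) ·██·█·
█···█·
·██·██
·█·██·
█·█··█
██··██
5) ·██·█·
█···█·
·██·██
·█··█·
█··███
██·███
6) ·██·█·
██··█·
█···██
····█·
█··███
██·███
7) ·██·█·
██····
█··█··
······
█··███
██·███
8) ·██·█·
██····
█··█··
█·····
·█·███
·█·███
9) ·██·█·
██····
█··█··
█·····
·█·█·█
·█····
10) █···█·
█·····
█··█··
█·····
·█·█·█
·█····
11) █···█·
█·····
█··█··
█·····
·█·███
·█·███
12) █···██
█···██
█··█·█
█·····
·█·███
·█·███
13) █···██
█···██
█··█·█
█····█
·█·█··
·█·██·
14) █···██
█···██
█··█·█
█·····
·█·███
·█·███
15) █···██
█···██
█··█·█
█·····
·█████
··█·██
16) █···██
█···██
█·██·█
████··
·█·███
··█·██
17) █·····
█···█·
█·██·█
████··
·█·███
··█·██
18) █·····
█···█·
█··█·█
█·····
·█████
··█·██
19) █··█··
█·██··
█····█
█·····
·█████
··█·██
20) █··█··
█·███·
█··██·
█···█·
·█████
··█·██
21) ·███··
█████·
█··██·
█···█·
·█████
··█·██
22) ·██···
██····
█···█·
█···█·
·█████
··█·██
23) ·███··
█████·
█··██·
█···█·
·█████
··█·██
24) █·██··
·████·
█··██·
█···█·
·█████
··█·██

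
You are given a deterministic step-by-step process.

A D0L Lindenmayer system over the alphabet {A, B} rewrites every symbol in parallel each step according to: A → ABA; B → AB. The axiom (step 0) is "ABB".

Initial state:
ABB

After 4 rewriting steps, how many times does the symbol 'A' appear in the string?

76

k=0  ABB
k=1  ABAABAB
k=2  ABAABABAABAABABAAB
k=3  ABAABABAABAABABAABABAABAABABAABAABABAABABAABAAB
k=4  ABAABABAABAABABAABABAABAABABAABAABABAABABAABAABABAABABAABA…AABABAABABAABAABABAABAABABAABABAABAABABAABABAABAABABAABAAB  (len 123)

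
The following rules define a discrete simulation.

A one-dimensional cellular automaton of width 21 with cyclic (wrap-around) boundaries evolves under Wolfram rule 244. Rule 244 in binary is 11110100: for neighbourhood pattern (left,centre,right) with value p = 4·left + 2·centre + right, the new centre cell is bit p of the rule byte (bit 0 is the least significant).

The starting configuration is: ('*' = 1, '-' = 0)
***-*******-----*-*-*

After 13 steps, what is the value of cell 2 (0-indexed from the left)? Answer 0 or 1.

step 0: ***-*******-----*-*-*
step 1: ****-*******----****-
step 2: -****-*******----****
step 3: *-****-*******----***
step 4: **-****-*******----**
step 5: ***-****-*******----*
step 6: ****-****-*******----
step 7: -****-****-*******---
step 8: --****-****-*******--
step 9: ---****-****-*******-
step 10: ----****-****-*******
step 11: *----****-****-******
step 12: **----****-****-*****
step 13: ***----****-****-****

1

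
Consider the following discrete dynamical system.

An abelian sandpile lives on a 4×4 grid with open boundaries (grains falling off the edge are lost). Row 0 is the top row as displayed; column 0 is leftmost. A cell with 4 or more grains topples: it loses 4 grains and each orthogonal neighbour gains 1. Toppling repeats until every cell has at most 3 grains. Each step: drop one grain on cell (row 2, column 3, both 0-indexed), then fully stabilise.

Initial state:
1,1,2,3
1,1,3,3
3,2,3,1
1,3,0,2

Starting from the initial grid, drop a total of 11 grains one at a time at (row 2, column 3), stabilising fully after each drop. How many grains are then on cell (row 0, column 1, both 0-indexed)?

[0] 1,1,2,3
1,1,3,3
3,2,3,1
1,3,0,2
[1] 1,1,2,3
1,1,3,3
3,2,3,2
1,3,0,2
[2] 1,1,2,3
1,1,3,3
3,2,3,3
1,3,0,2
[3] 1,2,0,1
1,2,2,2
3,3,1,2
1,3,1,3
[4] 1,2,0,1
1,2,2,2
3,3,1,3
1,3,1,3
[5] 1,2,0,1
1,2,2,3
3,3,2,1
1,3,2,0
[6] 1,2,0,1
1,2,2,3
3,3,2,2
1,3,2,0
[7] 1,2,0,1
1,2,2,3
3,3,2,3
1,3,2,0
[8] 1,2,0,2
1,2,3,0
3,3,3,1
1,3,2,1
[9] 1,2,0,2
1,2,3,0
3,3,3,2
1,3,2,1
[10] 1,2,0,2
1,2,3,0
3,3,3,3
1,3,2,1
[11] 1,3,1,2
3,0,1,2
0,3,3,1
3,1,0,3

3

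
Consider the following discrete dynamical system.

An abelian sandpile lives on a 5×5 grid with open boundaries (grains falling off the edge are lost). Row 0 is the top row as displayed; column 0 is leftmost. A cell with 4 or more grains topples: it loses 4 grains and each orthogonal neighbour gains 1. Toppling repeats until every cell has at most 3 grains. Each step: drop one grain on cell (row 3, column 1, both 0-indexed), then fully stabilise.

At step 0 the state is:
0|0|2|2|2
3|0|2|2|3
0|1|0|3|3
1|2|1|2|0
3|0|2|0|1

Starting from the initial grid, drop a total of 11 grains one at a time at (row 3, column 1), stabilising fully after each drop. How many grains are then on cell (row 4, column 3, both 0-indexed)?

gen 0: 0|0|2|2|2
3|0|2|2|3
0|1|0|3|3
1|2|1|2|0
3|0|2|0|1
gen 1: 0|0|2|2|2
3|0|2|2|3
0|1|0|3|3
1|3|1|2|0
3|0|2|0|1
gen 2: 0|0|2|2|2
3|0|2|2|3
0|2|0|3|3
2|0|2|2|0
3|1|2|0|1
gen 3: 0|0|2|2|2
3|0|2|2|3
0|2|0|3|3
2|1|2|2|0
3|1|2|0|1
gen 4: 0|0|2|2|2
3|0|2|2|3
0|2|0|3|3
2|2|2|2|0
3|1|2|0|1
gen 5: 0|0|2|2|2
3|0|2|2|3
0|2|0|3|3
2|3|2|2|0
3|1|2|0|1
gen 6: 0|0|2|2|2
3|0|2|2|3
0|3|0|3|3
3|0|3|2|0
3|2|2|0|1
gen 7: 0|0|2|2|2
3|0|2|2|3
0|3|0|3|3
3|1|3|2|0
3|2|2|0|1
gen 8: 0|0|2|2|2
3|0|2|2|3
0|3|0|3|3
3|2|3|2|0
3|2|2|0|1
gen 9: 0|0|2|2|2
3|0|2|2|3
0|3|0|3|3
3|3|3|2|0
3|2|2|0|1
gen 10: 0|0|2|2|2
3|1|2|2|3
2|1|2|3|3
2|0|2|3|0
1|2|0|1|1
gen 11: 0|0|2|2|2
3|1|2|2|3
2|1|2|3|3
2|1|2|3|0
1|2|0|1|1

1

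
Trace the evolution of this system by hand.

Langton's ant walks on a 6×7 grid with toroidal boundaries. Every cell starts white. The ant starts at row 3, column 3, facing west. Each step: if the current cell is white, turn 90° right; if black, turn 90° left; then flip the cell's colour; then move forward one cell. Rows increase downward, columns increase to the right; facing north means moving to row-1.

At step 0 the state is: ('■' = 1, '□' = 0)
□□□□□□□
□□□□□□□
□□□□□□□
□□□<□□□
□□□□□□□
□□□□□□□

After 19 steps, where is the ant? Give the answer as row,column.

gen 0: □□□□□□□
□□□□□□□
□□□□□□□
□□□<□□□
□□□□□□□
□□□□□□□
gen 1: □□□□□□□
□□□□□□□
□□□^□□□
□□□■□□□
□□□□□□□
□□□□□□□
gen 2: □□□□□□□
□□□□□□□
□□□■>□□
□□□■□□□
□□□□□□□
□□□□□□□
gen 3: □□□□□□□
□□□□□□□
□□□■■□□
□□□■v□□
□□□□□□□
□□□□□□□
gen 4: □□□□□□□
□□□□□□□
□□□■■□□
□□□<■□□
□□□□□□□
□□□□□□□
gen 5: □□□□□□□
□□□□□□□
□□□■■□□
□□□□■□□
□□□v□□□
□□□□□□□
gen 6: □□□□□□□
□□□□□□□
□□□■■□□
□□□□■□□
□□<■□□□
□□□□□□□
gen 7: □□□□□□□
□□□□□□□
□□□■■□□
□□^□■□□
□□■■□□□
□□□□□□□
gen 8: □□□□□□□
□□□□□□□
□□□■■□□
□□■>■□□
□□■■□□□
□□□□□□□
gen 9: □□□□□□□
□□□□□□□
□□□■■□□
□□■■■□□
□□■v□□□
□□□□□□□
gen 10: □□□□□□□
□□□□□□□
□□□■■□□
□□■■■□□
□□■□>□□
□□□□□□□
gen 11: □□□□□□□
□□□□□□□
□□□■■□□
□□■■■□□
□□■□■□□
□□□□v□□
gen 12: □□□□□□□
□□□□□□□
□□□■■□□
□□■■■□□
□□■□■□□
□□□<■□□
gen 13: □□□□□□□
□□□□□□□
□□□■■□□
□□■■■□□
□□■^■□□
□□□■■□□
gen 14: □□□□□□□
□□□□□□□
□□□■■□□
□□■■■□□
□□■■>□□
□□□■■□□
gen 15: □□□□□□□
□□□□□□□
□□□■■□□
□□■■^□□
□□■■□□□
□□□■■□□
gen 16: □□□□□□□
□□□□□□□
□□□■■□□
□□■<□□□
□□■■□□□
□□□■■□□
gen 17: □□□□□□□
□□□□□□□
□□□■■□□
□□■□□□□
□□■v□□□
□□□■■□□
gen 18: □□□□□□□
□□□□□□□
□□□■■□□
□□■□□□□
□□■□>□□
□□□■■□□
gen 19: □□□□□□□
□□□□□□□
□□□■■□□
□□■□□□□
□□■□■□□
□□□■v□□

5,4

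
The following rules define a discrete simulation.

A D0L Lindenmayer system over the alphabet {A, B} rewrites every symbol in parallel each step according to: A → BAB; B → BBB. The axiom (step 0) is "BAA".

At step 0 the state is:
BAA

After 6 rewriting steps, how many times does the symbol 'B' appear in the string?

step 0: BAA
step 1: BBBBABBAB
step 2: BBBBBBBBBBBBBABBBBBBBBABBBB
step 3: BBBBBBBBBBBBBBBBBBBBBBBBBBBBBBBBBBBBBBBBABBBBBBBBBBBBBBBBBBBBBBBBBBABBBBBBBBBBBBB
step 4: BBBBBBBBBBBBBBBBBBBBBBBBBBBBBBBBBBBBBBBBBBBBBBBBBBBBBBBBBB…BBBBBBBBBBBBBBBBBABBBBBBBBBBBBBBBBBBBBBBBBBBBBBBBBBBBBBBBB  (len 243)
step 5: BBBBBBBBBBBBBBBBBBBBBBBBBBBBBBBBBBBBBBBBBBBBBBBBBBBBBBBBBB…BBBBBBBBBBBBBBBBBBBBBBBBBBBBBBBBBBBBBBBBBBBBBBBBBBBBBBBBBB  (len 729)
step 6: BBBBBBBBBBBBBBBBBBBBBBBBBBBBBBBBBBBBBBBBBBBBBBBBBBBBBBBBBB…BBBBBBBBBBBBBBBBBBBBBBBBBBBBBBBBBBBBBBBBBBBBBBBBBBBBBBBBBB  (len 2187)

2185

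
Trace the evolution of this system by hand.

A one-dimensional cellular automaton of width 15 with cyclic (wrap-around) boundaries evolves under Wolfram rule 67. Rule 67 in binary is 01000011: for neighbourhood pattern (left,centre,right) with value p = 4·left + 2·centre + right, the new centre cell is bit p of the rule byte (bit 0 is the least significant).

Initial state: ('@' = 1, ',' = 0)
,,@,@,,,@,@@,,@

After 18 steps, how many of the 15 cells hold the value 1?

6

0) ,,@,@,,,@,@@,,@
1) ,@,,,,@@,,,@,@,
2) @,,@@@,@,@@,,,,
3) ,,@,,@,,,,@,@@@
4) ,@,,@,,@@@,,,,@
5) ,,,@,,@,,@,@@@,
6) @@@,,@,,@,,,,@,
7) ,,@,@,,@,,@@@,,
8) @@,,,,@,,@,,@,@
9) ,@,@@@,,@,,@,,,
10) @,,,,@,@,,@,,@@
11) @,@@@,,,,@,,@,,
12) ,,,,@,@@@,,@,,@
13) ,@@@,,,,@,@,,@,
14) @,,@,@@@,,,,@,,
15) ,,@,,,,@,@@@,,@
16) ,@,,@@@,,,,@,@,
17) @,,@,,@,@@@,,,,
18) ,,@,,@,,,,@,@@@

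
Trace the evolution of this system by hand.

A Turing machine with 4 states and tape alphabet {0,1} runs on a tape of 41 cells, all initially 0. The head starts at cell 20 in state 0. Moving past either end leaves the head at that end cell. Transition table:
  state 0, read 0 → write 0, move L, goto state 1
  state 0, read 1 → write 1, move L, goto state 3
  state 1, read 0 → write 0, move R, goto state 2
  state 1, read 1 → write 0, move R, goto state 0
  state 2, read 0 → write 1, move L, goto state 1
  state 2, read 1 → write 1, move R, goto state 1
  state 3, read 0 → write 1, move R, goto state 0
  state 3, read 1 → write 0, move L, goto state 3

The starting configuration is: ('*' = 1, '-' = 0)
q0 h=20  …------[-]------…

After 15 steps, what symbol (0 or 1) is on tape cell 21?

0

t=0: q0 h=20  …------[-]------…
t=1: q1 h=19  …------[-]------…
t=2: q2 h=20  …------[-]------…
t=3: q1 h=19  …------[-]*-----…
t=4: q2 h=20  …------[*]------…
t=5: q1 h=21  …-----*[-]------…
t=6: q2 h=22  …----*-[-]------…
t=7: q1 h=21  …-----*[-]*-----…
t=8: q2 h=22  …----*-[*]------…
t=9: q1 h=23  …---*-*[-]------…
t=10: q2 h=24  …--*-*-[-]------…
t=11: q1 h=23  …---*-*[-]*-----…
t=12: q2 h=24  …--*-*-[*]------…
t=13: q1 h=25  …-*-*-*[-]------…
t=14: q2 h=26  …*-*-*-[-]------…
t=15: q1 h=25  …-*-*-*[-]*-----…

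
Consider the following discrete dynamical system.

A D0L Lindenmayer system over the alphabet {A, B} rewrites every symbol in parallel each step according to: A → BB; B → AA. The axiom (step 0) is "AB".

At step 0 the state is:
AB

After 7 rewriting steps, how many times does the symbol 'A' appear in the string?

gen 0: AB
gen 1: BBAA
gen 2: AAAABBBB
gen 3: BBBBBBBBAAAAAAAA
gen 4: AAAAAAAAAAAAAAAABBBBBBBBBBBBBBBB
gen 5: BBBBBBBBBBBBBBBBBBBBBBBBBBBBBBBBAAAAAAAAAAAAAAAAAAAAAAAAAAAAAAAA
gen 6: AAAAAAAAAAAAAAAAAAAAAAAAAAAAAAAAAAAAAAAAAAAAAAAAAAAAAAAAAA…BBBBBBBBBBBBBBBBBBBBBBBBBBBBBBBBBBBBBBBBBBBBBBBBBBBBBBBBBB  (len 128)
gen 7: BBBBBBBBBBBBBBBBBBBBBBBBBBBBBBBBBBBBBBBBBBBBBBBBBBBBBBBBBB…AAAAAAAAAAAAAAAAAAAAAAAAAAAAAAAAAAAAAAAAAAAAAAAAAAAAAAAAAA  (len 256)

128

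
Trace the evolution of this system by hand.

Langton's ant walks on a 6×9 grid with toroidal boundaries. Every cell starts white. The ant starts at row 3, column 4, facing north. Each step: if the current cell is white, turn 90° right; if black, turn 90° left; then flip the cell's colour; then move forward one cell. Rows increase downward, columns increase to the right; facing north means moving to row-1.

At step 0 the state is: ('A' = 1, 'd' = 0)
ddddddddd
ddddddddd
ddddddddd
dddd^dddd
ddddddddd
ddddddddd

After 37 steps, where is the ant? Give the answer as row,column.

1,3

t=0: ddddddddd
ddddddddd
ddddddddd
dddd^dddd
ddddddddd
ddddddddd
t=1: ddddddddd
ddddddddd
ddddddddd
ddddA>ddd
ddddddddd
ddddddddd
t=2: ddddddddd
ddddddddd
ddddddddd
ddddAAddd
dddddvddd
ddddddddd
t=3: ddddddddd
ddddddddd
ddddddddd
ddddAAddd
dddd<Addd
ddddddddd
t=4: ddddddddd
ddddddddd
ddddddddd
dddd^Addd
ddddAAddd
ddddddddd
t=5: ddddddddd
ddddddddd
ddddddddd
ddd<dAddd
ddddAAddd
ddddddddd
t=6: ddddddddd
ddddddddd
ddd^ddddd
dddAdAddd
ddddAAddd
ddddddddd
t=7: ddddddddd
ddddddddd
dddA>dddd
dddAdAddd
ddddAAddd
ddddddddd
t=8: ddddddddd
ddddddddd
dddAAdddd
dddAvAddd
ddddAAddd
ddddddddd
t=9: ddddddddd
ddddddddd
dddAAdddd
ddd<AAddd
ddddAAddd
ddddddddd
t=10: ddddddddd
ddddddddd
dddAAdddd
ddddAAddd
dddvAAddd
ddddddddd
t=11: ddddddddd
ddddddddd
dddAAdddd
ddddAAddd
dd<AAAddd
ddddddddd
t=12: ddddddddd
ddddddddd
dddAAdddd
dd^dAAddd
ddAAAAddd
ddddddddd
t=13: ddddddddd
ddddddddd
dddAAdddd
ddA>AAddd
ddAAAAddd
ddddddddd
t=14: ddddddddd
ddddddddd
dddAAdddd
ddAAAAddd
ddAvAAddd
ddddddddd
t=15: ddddddddd
ddddddddd
dddAAdddd
ddAAAAddd
ddAd>Addd
ddddddddd
t=16: ddddddddd
ddddddddd
dddAAdddd
ddAA^Addd
ddAddAddd
ddddddddd
t=17: ddddddddd
ddddddddd
dddAAdddd
ddA<dAddd
ddAddAddd
ddddddddd
t=18: ddddddddd
ddddddddd
dddAAdddd
ddAddAddd
ddAvdAddd
ddddddddd
t=19: ddddddddd
ddddddddd
dddAAdddd
ddAddAddd
dd<AdAddd
ddddddddd
t=20: ddddddddd
ddddddddd
dddAAdddd
ddAddAddd
dddAdAddd
ddvdddddd
t=21: ddddddddd
ddddddddd
dddAAdddd
ddAddAddd
dddAdAddd
d<Adddddd
t=22: ddddddddd
ddddddddd
dddAAdddd
ddAddAddd
d^dAdAddd
dAAdddddd
t=23: ddddddddd
ddddddddd
dddAAdddd
ddAddAddd
dA>AdAddd
dAAdddddd
t=24: ddddddddd
ddddddddd
dddAAdddd
ddAddAddd
dAAAdAddd
dAvdddddd
t=25: ddddddddd
ddddddddd
dddAAdddd
ddAddAddd
dAAAdAddd
dAd>ddddd
t=26: dddvddddd
ddddddddd
dddAAdddd
ddAddAddd
dAAAdAddd
dAdAddddd
t=27: dd<Addddd
ddddddddd
dddAAdddd
ddAddAddd
dAAAdAddd
dAdAddddd
t=28: ddAAddddd
ddddddddd
dddAAdddd
ddAddAddd
dAAAdAddd
dA^Addddd
t=29: ddAAddddd
ddddddddd
dddAAdddd
ddAddAddd
dAAAdAddd
dAA>ddddd
t=30: ddAAddddd
ddddddddd
dddAAdddd
ddAddAddd
dAA^dAddd
dAAdddddd
t=31: ddAAddddd
ddddddddd
dddAAdddd
ddAddAddd
dA<ddAddd
dAAdddddd
t=32: ddAAddddd
ddddddddd
dddAAdddd
ddAddAddd
dAdddAddd
dAvdddddd
t=33: ddAAddddd
ddddddddd
dddAAdddd
ddAddAddd
dAdddAddd
dAd>ddddd
t=34: ddAvddddd
ddddddddd
dddAAdddd
ddAddAddd
dAdddAddd
dAdAddddd
t=35: ddAd>dddd
ddddddddd
dddAAdddd
ddAddAddd
dAdddAddd
dAdAddddd
t=36: ddAdAdddd
ddddvdddd
dddAAdddd
ddAddAddd
dAdddAddd
dAdAddddd
t=37: ddAdAdddd
ddd<Adddd
dddAAdddd
ddAddAddd
dAdddAddd
dAdAddddd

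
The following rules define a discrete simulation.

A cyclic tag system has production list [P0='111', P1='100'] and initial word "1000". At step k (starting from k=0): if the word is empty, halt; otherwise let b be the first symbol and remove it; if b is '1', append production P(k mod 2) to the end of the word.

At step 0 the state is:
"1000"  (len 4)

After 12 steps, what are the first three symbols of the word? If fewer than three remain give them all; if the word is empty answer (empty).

011

gen 0: "1000"  (len 4)
gen 1: "000111"  (len 6)
gen 2: "00111"  (len 5)
gen 3: "0111"  (len 4)
gen 4: "111"  (len 3)
gen 5: "11111"  (len 5)
gen 6: "1111100"  (len 7)
gen 7: "111100111"  (len 9)
gen 8: "11100111100"  (len 11)
gen 9: "1100111100111"  (len 13)
gen 10: "100111100111100"  (len 15)
gen 11: "00111100111100111"  (len 17)
gen 12: "0111100111100111"  (len 16)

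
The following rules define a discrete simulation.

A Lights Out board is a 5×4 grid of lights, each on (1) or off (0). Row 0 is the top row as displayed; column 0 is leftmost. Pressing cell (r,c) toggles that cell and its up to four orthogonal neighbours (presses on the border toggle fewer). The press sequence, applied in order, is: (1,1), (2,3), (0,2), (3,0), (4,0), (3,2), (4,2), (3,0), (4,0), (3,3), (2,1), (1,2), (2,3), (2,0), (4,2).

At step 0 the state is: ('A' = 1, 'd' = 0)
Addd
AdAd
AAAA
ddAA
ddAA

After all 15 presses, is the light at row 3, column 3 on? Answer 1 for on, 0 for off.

1

gen 0: Addd
AdAd
AAAA
ddAA
ddAA
gen 1: AAdd
dAdd
AdAA
ddAA
ddAA
gen 2: AAdd
dAdA
Addd
ddAd
ddAA
gen 3: AdAA
dAAA
Addd
ddAd
ddAA
gen 4: AdAA
dAAA
dddd
AAAd
AdAA
gen 5: AdAA
dAAA
dddd
dAAd
dAAA
gen 6: AdAA
dAAA
ddAd
dddA
dAdA
gen 7: AdAA
dAAA
ddAd
ddAA
ddAd
gen 8: AdAA
dAAA
AdAd
AAAA
AdAd
gen 9: AdAA
dAAA
AdAd
dAAA
dAAd
gen 10: AdAA
dAAA
AdAA
dAdd
dAAA
gen 11: AdAA
ddAA
dAdA
dddd
dAAA
gen 12: AddA
dAdd
dAAA
dddd
dAAA
gen 13: AddA
dAdA
dAdd
dddA
dAAA
gen 14: AddA
AAdA
Addd
AddA
dAAA
gen 15: AddA
AAdA
Addd
AdAA
dddd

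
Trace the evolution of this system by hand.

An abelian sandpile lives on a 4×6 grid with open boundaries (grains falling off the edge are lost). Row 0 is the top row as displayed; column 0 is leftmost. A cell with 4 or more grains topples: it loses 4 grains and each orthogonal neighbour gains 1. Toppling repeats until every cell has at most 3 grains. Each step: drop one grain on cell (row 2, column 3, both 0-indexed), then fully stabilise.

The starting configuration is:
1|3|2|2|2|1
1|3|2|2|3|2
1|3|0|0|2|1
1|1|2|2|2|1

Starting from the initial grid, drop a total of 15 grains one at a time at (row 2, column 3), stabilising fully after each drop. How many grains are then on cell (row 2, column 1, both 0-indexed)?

2

k=0  1|3|2|2|2|1
1|3|2|2|3|2
1|3|0|0|2|1
1|1|2|2|2|1
k=1  1|3|2|2|2|1
1|3|2|2|3|2
1|3|0|1|2|1
1|1|2|2|2|1
k=2  1|3|2|2|2|1
1|3|2|2|3|2
1|3|0|2|2|1
1|1|2|2|2|1
k=3  1|3|2|2|2|1
1|3|2|2|3|2
1|3|0|3|2|1
1|1|2|2|2|1
k=4  1|3|2|2|2|1
1|3|2|3|3|2
1|3|1|0|3|1
1|1|2|3|2|1
k=5  1|3|2|2|2|1
1|3|2|3|3|2
1|3|1|1|3|1
1|1|2|3|2|1
k=6  1|3|2|2|2|1
1|3|2|3|3|2
1|3|1|2|3|1
1|1|2|3|2|1
k=7  1|3|2|2|2|1
1|3|2|3|3|2
1|3|1|3|3|1
1|1|2|3|2|1
k=8  1|3|2|3|3|1
1|3|3|1|1|3
1|3|2|3|2|2
1|1|3|1|0|2
k=9  1|3|2|3|3|1
1|3|3|2|1|3
1|3|3|0|3|2
1|1|3|2|0|2
k=10  1|3|2|3|3|1
1|3|3|2|1|3
1|3|3|1|3|2
1|1|3|2|0|2
k=11  1|3|2|3|3|1
1|3|3|2|1|3
1|3|3|2|3|2
1|1|3|2|0|2
k=12  1|3|2|3|3|1
1|3|3|2|1|3
1|3|3|3|3|2
1|1|3|2|0|2
k=13  2|1|2|3|1|3
2|3|1|0|2|1
2|2|1|2|3|0
1|3|2|1|2|3
k=14  2|1|2|3|1|3
2|3|1|0|2|1
2|2|1|3|3|0
1|3|2|1|2|3
k=15  2|1|2|3|1|3
2|3|1|1|3|1
2|2|2|1|0|1
1|3|2|2|3|3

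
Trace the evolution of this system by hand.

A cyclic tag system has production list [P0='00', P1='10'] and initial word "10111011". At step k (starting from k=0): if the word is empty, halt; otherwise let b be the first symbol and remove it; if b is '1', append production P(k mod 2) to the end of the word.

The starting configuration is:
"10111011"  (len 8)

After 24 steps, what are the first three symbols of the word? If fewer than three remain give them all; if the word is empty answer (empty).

[0] "10111011"  (len 8)
[1] "011101100"  (len 9)
[2] "11101100"  (len 8)
[3] "110110000"  (len 9)
[4] "1011000010"  (len 10)
[5] "01100001000"  (len 11)
[6] "1100001000"  (len 10)
[7] "10000100000"  (len 11)
[8] "000010000010"  (len 12)
[9] "00010000010"  (len 11)
[10] "0010000010"  (len 10)
[11] "010000010"  (len 9)
[12] "10000010"  (len 8)
[13] "000001000"  (len 9)
[14] "00001000"  (len 8)
[15] "0001000"  (len 7)
[16] "001000"  (len 6)
[17] "01000"  (len 5)
[18] "1000"  (len 4)
[19] "00000"  (len 5)
[20] "0000"  (len 4)
[21] "000"  (len 3)
[22] "00"  (len 2)
[23] "0"  (len 1)
[24] (halted — word empty)

(empty)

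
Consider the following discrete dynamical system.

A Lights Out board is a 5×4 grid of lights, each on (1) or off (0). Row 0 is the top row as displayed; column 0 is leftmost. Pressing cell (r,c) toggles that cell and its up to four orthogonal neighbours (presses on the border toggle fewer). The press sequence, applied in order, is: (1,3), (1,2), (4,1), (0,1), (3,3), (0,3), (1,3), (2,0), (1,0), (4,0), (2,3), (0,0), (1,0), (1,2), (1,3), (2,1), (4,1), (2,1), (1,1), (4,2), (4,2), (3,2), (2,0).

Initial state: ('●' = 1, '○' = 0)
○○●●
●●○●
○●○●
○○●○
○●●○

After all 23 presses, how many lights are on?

11

t=0: ○○●●
●●○●
○●○●
○○●○
○●●○
t=1: ○○●○
●●●○
○●○○
○○●○
○●●○
t=2: ○○○○
●○○●
○●●○
○○●○
○●●○
t=3: ○○○○
●○○●
○●●○
○●●○
●○○○
t=4: ●●●○
●●○●
○●●○
○●●○
●○○○
t=5: ●●●○
●●○●
○●●●
○●○●
●○○●
t=6: ●●○●
●●○○
○●●●
○●○●
●○○●
t=7: ●●○○
●●●●
○●●○
○●○●
●○○●
t=8: ●●○○
○●●●
●○●○
●●○●
●○○●
t=9: ○●○○
●○●●
○○●○
●●○●
●○○●
t=10: ○●○○
●○●●
○○●○
○●○●
○●○●
t=11: ○●○○
●○●○
○○○●
○●○○
○●○●
t=12: ●○○○
○○●○
○○○●
○●○○
○●○●
t=13: ○○○○
●●●○
●○○●
○●○○
○●○●
t=14: ○○●○
●○○●
●○●●
○●○○
○●○●
t=15: ○○●●
●○●○
●○●○
○●○○
○●○●
t=16: ○○●●
●●●○
○●○○
○○○○
○●○●
t=17: ○○●●
●●●○
○●○○
○●○○
●○●●
t=18: ○○●●
●○●○
●○●○
○○○○
●○●●
t=19: ○●●●
○●○○
●●●○
○○○○
●○●●
t=20: ○●●●
○●○○
●●●○
○○●○
●●○○
t=21: ○●●●
○●○○
●●●○
○○○○
●○●●
t=22: ○●●●
○●○○
●●○○
○●●●
●○○●
t=23: ○●●●
●●○○
○○○○
●●●●
●○○●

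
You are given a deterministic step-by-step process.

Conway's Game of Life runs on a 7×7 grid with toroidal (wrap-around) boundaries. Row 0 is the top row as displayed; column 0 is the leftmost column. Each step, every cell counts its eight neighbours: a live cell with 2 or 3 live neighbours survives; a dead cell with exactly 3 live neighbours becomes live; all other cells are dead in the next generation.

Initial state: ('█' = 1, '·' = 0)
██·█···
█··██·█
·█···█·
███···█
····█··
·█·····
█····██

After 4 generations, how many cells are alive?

19

step 0: ██·█···
█··██·█
·█···█·
███···█
····█··
·█·····
█····██
step 1: ·███···
···████
···███·
███··██
··█····
█····██
··█···█
step 2: ██····█
······█
·█·····
███··██
··█····
██···██
··██·██
step 3: ·██····
·█····█
·██··█·
█·█···█
··█····
██·███·
··█·█··
step 4: ████···
·······
··█··█·
█·██··█
··█·██·
·█··██·
█···██·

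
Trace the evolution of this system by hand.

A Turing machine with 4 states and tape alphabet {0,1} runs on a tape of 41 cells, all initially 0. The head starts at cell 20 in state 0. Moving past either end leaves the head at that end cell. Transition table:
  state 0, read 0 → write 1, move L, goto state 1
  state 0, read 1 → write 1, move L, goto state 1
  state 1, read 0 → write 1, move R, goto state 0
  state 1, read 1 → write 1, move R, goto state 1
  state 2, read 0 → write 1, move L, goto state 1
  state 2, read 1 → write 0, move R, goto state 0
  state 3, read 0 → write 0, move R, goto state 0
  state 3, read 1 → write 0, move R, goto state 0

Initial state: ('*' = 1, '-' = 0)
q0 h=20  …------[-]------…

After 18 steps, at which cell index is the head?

28

step 0: q0 h=20  …------[-]------…
step 1: q1 h=19  …------[-]*-----…
step 2: q0 h=20  …-----*[*]------…
step 3: q1 h=19  …------[*]*-----…
step 4: q1 h=20  …-----*[*]------…
step 5: q1 h=21  …----**[-]------…
step 6: q0 h=22  …---***[-]------…
step 7: q1 h=21  …----**[*]*-----…
step 8: q1 h=22  …---***[*]------…
step 9: q1 h=23  …--****[-]------…
step 10: q0 h=24  …-*****[-]------…
step 11: q1 h=23  …--****[*]*-----…
step 12: q1 h=24  …-*****[*]------…
step 13: q1 h=25  …******[-]------…
step 14: q0 h=26  …******[-]------…
step 15: q1 h=25  …******[*]*-----…
step 16: q1 h=26  …******[*]------…
step 17: q1 h=27  …******[-]------…
step 18: q0 h=28  …******[-]------…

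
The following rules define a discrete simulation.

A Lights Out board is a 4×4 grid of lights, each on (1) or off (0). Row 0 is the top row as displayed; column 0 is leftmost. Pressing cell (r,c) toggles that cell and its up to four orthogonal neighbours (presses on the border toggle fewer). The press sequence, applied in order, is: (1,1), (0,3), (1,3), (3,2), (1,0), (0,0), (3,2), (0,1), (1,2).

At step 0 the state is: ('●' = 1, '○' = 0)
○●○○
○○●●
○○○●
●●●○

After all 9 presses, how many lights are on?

gen 0: ○●○○
○○●●
○○○●
●●●○
gen 1: ○○○○
●●○●
○●○●
●●●○
gen 2: ○○●●
●●○○
○●○●
●●●○
gen 3: ○○●○
●●●●
○●○○
●●●○
gen 4: ○○●○
●●●●
○●●○
●○○●
gen 5: ●○●○
○○●●
●●●○
●○○●
gen 6: ○●●○
●○●●
●●●○
●○○●
gen 7: ○●●○
●○●●
●●○○
●●●○
gen 8: ●○○○
●●●●
●●○○
●●●○
gen 9: ●○●○
●○○○
●●●○
●●●○

9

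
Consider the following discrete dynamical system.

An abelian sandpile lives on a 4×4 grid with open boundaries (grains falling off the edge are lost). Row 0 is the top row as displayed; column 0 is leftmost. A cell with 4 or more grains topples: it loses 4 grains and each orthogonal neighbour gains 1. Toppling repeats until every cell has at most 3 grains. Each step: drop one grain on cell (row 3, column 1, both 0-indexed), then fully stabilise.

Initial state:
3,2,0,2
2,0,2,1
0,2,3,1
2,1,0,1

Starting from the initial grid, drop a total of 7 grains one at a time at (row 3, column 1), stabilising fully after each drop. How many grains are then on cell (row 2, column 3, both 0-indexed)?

2

gen 0: 3,2,0,2
2,0,2,1
0,2,3,1
2,1,0,1
gen 1: 3,2,0,2
2,0,2,1
0,2,3,1
2,2,0,1
gen 2: 3,2,0,2
2,0,2,1
0,2,3,1
2,3,0,1
gen 3: 3,2,0,2
2,0,2,1
0,3,3,1
3,0,1,1
gen 4: 3,2,0,2
2,0,2,1
0,3,3,1
3,1,1,1
gen 5: 3,2,0,2
2,0,2,1
0,3,3,1
3,2,1,1
gen 6: 3,2,0,2
2,0,2,1
0,3,3,1
3,3,1,1
gen 7: 3,2,0,2
2,1,3,1
2,1,0,2
0,2,3,1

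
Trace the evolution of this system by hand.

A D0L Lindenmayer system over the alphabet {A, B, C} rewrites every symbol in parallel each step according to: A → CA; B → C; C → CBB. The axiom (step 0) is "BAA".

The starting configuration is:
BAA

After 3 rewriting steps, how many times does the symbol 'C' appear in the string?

13

[0] BAA
[1] CCACA
[2] CBBCBBCACBBCA
[3] CBBCCCBBCCCBBCACBBCCCBBCA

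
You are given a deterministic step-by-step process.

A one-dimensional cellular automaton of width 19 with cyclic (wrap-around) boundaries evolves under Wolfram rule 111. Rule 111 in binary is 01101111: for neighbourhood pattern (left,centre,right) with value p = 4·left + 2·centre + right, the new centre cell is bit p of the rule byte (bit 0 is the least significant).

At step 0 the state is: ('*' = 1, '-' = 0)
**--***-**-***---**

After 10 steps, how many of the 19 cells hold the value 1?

step 0: **--***-**-***---**
step 1: -*-**-******-*-***-
step 2: *******----*****-*-
step 3: *-----*-****---****
step 4: *-*******--*-***---
step 5: ***-----*-****-*-**
step 6: --*-*******--*****-
step 7: *****-----*-**---*-
step 8: *---*-********-****
step 9: *-*****------***---
step 10: ***---*-******-*-**

13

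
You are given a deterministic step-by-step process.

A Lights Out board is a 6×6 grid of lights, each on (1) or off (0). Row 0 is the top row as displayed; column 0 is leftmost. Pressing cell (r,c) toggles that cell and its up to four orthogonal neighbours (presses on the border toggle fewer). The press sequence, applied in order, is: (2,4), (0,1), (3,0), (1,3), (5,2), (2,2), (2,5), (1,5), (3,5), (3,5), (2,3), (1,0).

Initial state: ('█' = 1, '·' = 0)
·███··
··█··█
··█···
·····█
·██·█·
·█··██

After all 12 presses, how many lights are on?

t=0: ·███··
··█··█
··█···
·····█
·██·█·
·█··██
t=1: ·███··
··█·██
··████
····██
·██·█·
·█··██
t=2: █··█··
·██·██
··████
····██
·██·█·
·█··██
t=3: █··█··
·██·██
█·████
██··██
███·█·
·█··██
t=4: █·····
·█·█·█
█·█·██
██··██
███·█·
·█··██
t=5: █·····
·█·█·█
█·█·██
██··██
██··█·
··████
t=6: █·····
·███·█
██·███
███·██
██··█·
··████
t=7: █·····
·███··
██·█··
███·█·
██··█·
··████
t=8: █····█
·█████
██·█·█
███·█·
██··█·
··████
t=9: █····█
·█████
██·█··
███··█
██··██
··████
t=10: █····█
·█████
██·█·█
███·█·
██··█·
··████
t=11: █····█
·██·██
███·██
█████·
██··█·
··████
t=12: ·····█
█·█·██
·██·██
█████·
██··█·
··████

21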